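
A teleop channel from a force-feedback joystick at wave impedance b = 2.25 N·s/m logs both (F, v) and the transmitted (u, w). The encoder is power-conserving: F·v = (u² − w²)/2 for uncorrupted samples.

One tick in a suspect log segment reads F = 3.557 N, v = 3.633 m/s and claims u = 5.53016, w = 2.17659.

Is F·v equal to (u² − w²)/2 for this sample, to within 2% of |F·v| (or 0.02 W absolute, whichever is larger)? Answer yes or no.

F·v = 3.557×3.633 = 12.92258 W.
(u² − w²)/2 = (30.58267 − 4.73754)/2 = 12.92256 W.
|Δ| = 0.00002;  2% of max(1, |F·v|) = 0.25845.

yes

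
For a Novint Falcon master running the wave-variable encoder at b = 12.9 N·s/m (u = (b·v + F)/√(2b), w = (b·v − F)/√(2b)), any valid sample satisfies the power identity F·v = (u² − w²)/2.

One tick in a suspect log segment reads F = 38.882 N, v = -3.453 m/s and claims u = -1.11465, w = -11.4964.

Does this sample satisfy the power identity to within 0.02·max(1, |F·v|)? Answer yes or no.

F·v = 38.882×(-3.453) = -134.25955 W.
(u² − w²)/2 = (1.24244 − 132.16721)/2 = -65.46238 W.
|Δ| = 68.79716;  2% of max(1, |F·v|) = 2.68519.

no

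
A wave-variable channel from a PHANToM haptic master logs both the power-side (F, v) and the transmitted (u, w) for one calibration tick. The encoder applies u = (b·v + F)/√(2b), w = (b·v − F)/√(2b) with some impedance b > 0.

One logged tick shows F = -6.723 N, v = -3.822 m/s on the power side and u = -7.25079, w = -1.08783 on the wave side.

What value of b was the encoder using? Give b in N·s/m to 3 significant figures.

u + w = -8.3386;  u + w = √(2b)·v, so √(2b) = -8.3386/(-3.822) = 2.1817.
b = (√(2b))²/2 = 4.7600/2 = 2.3800.
(Check via u − w = 2F/√(2b): u − w = -6.1630, 2F/√(2b) = -6.1630.)

b = 2.38 N·s/m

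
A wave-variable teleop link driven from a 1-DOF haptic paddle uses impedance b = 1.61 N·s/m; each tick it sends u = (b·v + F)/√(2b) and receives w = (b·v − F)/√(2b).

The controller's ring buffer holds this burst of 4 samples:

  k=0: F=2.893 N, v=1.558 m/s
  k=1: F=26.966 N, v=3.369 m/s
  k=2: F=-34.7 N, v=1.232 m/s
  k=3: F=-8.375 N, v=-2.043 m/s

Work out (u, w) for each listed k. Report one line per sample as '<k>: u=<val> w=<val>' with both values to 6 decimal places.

k=0: b·v=1.61×1.558=2.508380; √(2b)=1.794436; u=(2.508380+2.893)/1.794436=3.010071, w=(2.508380−2.893)/1.794436=-0.214340
k=1: b·v=1.61×3.369=5.424090; √(2b)=1.794436; u=(5.424090+26.966)/1.794436=18.050291, w=(5.424090−26.966)/1.794436=-12.004837
k=2: b·v=1.61×1.232=1.983520; √(2b)=1.794436; u=(1.983520+(-34.7))/1.794436=-18.232181, w=(1.983520−(-34.7))/1.794436=20.442926
k=3: b·v=1.61×(-2.043)=-3.289230; √(2b)=1.794436; u=(-3.289230+(-8.375))/1.794436=-6.500221, w=(-3.289230−(-8.375))/1.794436=2.834189

0: u=3.010071 w=-0.214340
1: u=18.050291 w=-12.004837
2: u=-18.232181 w=20.442926
3: u=-6.500221 w=2.834189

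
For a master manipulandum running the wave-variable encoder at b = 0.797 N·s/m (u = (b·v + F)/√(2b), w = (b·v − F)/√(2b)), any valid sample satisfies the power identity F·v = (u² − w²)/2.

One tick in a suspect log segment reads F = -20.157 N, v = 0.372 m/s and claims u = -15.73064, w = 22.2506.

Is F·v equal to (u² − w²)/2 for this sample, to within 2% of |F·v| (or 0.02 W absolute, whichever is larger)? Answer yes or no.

no

F·v = (-20.157)×0.372 = -7.4984 W.
(u² − w²)/2 = (247.4530 − 495.0892)/2 = -123.8181 W.
|Δ| = 116.3197;  2% of max(1, |F·v|) = 0.1500.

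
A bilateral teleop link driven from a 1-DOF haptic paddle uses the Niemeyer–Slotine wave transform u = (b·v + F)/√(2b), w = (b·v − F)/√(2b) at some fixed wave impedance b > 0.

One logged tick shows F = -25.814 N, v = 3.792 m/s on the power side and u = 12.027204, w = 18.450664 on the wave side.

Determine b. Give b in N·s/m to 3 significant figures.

b = 32.3 N·s/m

u + w = 30.477868;  u + w = √(2b)·v, so √(2b) = 30.477868/3.792 = 8.037412.
b = (√(2b))²/2 = 64.599999/2 = 32.299999.
(Check via u − w = 2F/√(2b): u − w = -6.423460, 2F/√(2b) = -6.423460.)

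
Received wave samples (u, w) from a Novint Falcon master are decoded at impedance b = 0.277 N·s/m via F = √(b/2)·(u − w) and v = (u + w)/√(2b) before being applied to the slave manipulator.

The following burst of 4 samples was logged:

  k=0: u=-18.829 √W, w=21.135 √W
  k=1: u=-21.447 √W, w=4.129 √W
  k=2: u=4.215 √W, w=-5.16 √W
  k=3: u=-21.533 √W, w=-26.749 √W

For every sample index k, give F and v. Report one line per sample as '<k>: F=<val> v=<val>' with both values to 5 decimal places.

k=0: u−w=-39.96400, u+w=2.30600; √(b/2)=0.37216, √(2b)=0.74431; F=0.37216×(-39.964)=-14.87284, v=2.30600/0.74431=3.09816
k=1: u−w=-25.57600, u+w=-17.31800; √(b/2)=0.37216, √(2b)=0.74431; F=0.37216×(-25.576)=-9.51826, v=-17.31800/0.74431=-23.26713
k=2: u−w=9.37500, u+w=-0.94500; √(b/2)=0.37216, √(2b)=0.74431; F=0.37216×9.375=3.48896, v=-0.94500/0.74431=-1.26963
k=3: u−w=5.21600, u+w=-48.28200; √(b/2)=0.37216, √(2b)=0.74431; F=0.37216×5.216=1.94117, v=-48.28200/0.74431=-64.86798

0: F=-14.87284 v=3.09816
1: F=-9.51826 v=-23.26713
2: F=3.48896 v=-1.26963
3: F=1.94117 v=-64.86798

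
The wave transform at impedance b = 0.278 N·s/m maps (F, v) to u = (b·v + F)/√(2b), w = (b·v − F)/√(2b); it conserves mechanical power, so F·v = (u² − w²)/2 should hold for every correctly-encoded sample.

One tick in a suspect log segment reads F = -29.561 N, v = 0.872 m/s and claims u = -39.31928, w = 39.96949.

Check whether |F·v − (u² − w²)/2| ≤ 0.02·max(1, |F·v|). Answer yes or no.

F·v = (-29.561)×0.872 = -25.7772 W.
(u² − w²)/2 = (1546.0058 − 1597.5601)/2 = -25.7772 W.
|Δ| = 0.0000;  2% of max(1, |F·v|) = 0.5155.

yes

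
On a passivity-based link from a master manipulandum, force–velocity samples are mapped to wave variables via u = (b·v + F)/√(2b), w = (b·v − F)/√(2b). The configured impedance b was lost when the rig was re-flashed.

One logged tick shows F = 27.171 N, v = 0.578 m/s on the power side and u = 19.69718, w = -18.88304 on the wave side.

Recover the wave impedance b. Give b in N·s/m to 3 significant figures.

u + w = 0.81414;  u + w = √(2b)·v, so √(2b) = 0.81414/0.578 = 1.40855.
b = (√(2b))²/2 = 1.98400/2 = 0.99200.
(Check via u − w = 2F/√(2b): u − w = 38.58022, 2F/√(2b) = 38.58019.)

b = 0.992 N·s/m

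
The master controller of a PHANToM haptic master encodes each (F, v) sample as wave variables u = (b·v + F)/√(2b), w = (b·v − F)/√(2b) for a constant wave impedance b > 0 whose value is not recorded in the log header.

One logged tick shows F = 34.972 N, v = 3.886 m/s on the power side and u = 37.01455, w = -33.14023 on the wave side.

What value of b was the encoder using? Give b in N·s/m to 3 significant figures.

b = 0.497 N·s/m

u + w = 3.8743;  u + w = √(2b)·v, so √(2b) = 3.8743/3.886 = 0.9970.
b = (√(2b))²/2 = 0.9940/2 = 0.4970.
(Check via u − w = 2F/√(2b): u − w = 70.1548, 2F/√(2b) = 70.1549.)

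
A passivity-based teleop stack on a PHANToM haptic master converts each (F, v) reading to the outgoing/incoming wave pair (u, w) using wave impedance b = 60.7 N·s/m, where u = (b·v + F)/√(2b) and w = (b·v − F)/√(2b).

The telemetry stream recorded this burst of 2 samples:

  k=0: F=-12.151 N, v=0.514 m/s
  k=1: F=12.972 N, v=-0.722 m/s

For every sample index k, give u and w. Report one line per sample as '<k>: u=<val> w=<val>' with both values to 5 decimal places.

0: u=1.72885 w=3.93448
1: u=-2.80023 w=-5.15489

k=0: b·v=60.7×0.514=31.19980; √(2b)=11.01817; u=(31.19980+(-12.151))/11.01817=1.72885, w=(31.19980−(-12.151))/11.01817=3.93448
k=1: b·v=60.7×(-0.722)=-43.82540; √(2b)=11.01817; u=(-43.82540+12.972)/11.01817=-2.80023, w=(-43.82540−12.972)/11.01817=-5.15489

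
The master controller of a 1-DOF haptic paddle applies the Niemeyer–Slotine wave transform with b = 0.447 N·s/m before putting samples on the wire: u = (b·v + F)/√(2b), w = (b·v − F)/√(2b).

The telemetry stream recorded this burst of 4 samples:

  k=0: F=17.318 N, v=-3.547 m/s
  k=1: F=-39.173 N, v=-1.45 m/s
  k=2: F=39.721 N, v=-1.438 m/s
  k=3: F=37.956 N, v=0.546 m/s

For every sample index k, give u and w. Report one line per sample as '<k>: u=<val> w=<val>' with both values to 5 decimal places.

0: u=16.63906 w=-19.99280
1: u=-42.11580 w=40.74480
2: u=41.33005 w=-42.68970
3: u=40.40130 w=-39.88505

k=0: b·v=0.447×(-3.547)=-1.58551; √(2b)=0.94552; u=(-1.58551+17.318)/0.94552=16.63906, w=(-1.58551−17.318)/0.94552=-19.99280
k=1: b·v=0.447×(-1.45)=-0.64815; √(2b)=0.94552; u=(-0.64815+(-39.173))/0.94552=-42.11580, w=(-0.64815−(-39.173))/0.94552=40.74480
k=2: b·v=0.447×(-1.438)=-0.64279; √(2b)=0.94552; u=(-0.64279+39.721)/0.94552=41.33005, w=(-0.64279−39.721)/0.94552=-42.68970
k=3: b·v=0.447×0.546=0.24406; √(2b)=0.94552; u=(0.24406+37.956)/0.94552=40.40130, w=(0.24406−37.956)/0.94552=-39.88505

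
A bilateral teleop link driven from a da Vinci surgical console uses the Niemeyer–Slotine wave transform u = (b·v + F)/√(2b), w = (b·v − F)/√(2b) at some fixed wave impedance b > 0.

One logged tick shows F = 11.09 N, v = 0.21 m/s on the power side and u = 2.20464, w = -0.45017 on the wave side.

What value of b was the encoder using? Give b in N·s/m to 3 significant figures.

b = 34.9 N·s/m

u + w = 1.75447;  u + w = √(2b)·v, so √(2b) = 1.75447/0.21 = 8.35462.
b = (√(2b))²/2 = 69.79966/2 = 34.89983.
(Check via u − w = 2F/√(2b): u − w = 2.65481, 2F/√(2b) = 2.65482.)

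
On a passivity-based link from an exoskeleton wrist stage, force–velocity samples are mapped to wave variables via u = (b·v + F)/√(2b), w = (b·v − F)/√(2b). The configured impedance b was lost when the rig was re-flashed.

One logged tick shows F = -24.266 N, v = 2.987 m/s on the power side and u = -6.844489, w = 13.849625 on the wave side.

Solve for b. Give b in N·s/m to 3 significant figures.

u + w = 7.005136;  u + w = √(2b)·v, so √(2b) = 7.005136/2.987 = 2.345208.
b = (√(2b))²/2 = 5.500000/2 = 2.750000.
(Check via u − w = 2F/√(2b): u − w = -20.694114, 2F/√(2b) = -20.694114.)

b = 2.75 N·s/m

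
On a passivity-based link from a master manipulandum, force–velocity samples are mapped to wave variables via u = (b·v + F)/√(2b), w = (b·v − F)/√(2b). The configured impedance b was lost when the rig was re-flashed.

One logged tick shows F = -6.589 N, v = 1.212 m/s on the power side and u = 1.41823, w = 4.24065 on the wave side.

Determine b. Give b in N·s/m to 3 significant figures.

b = 10.9 N·s/m

u + w = 5.6589;  u + w = √(2b)·v, so √(2b) = 5.6589/1.212 = 4.6690.
b = (√(2b))²/2 = 21.8000/2 = 10.9000.
(Check via u − w = 2F/√(2b): u − w = -2.8224, 2F/√(2b) = -2.8224.)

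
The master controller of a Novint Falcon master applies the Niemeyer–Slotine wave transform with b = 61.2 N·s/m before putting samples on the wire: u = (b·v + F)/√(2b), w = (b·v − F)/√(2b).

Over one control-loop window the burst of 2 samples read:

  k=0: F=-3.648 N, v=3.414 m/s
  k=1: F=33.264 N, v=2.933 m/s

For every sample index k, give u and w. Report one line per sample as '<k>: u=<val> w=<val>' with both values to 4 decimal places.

k=0: b·v=61.2×3.414=208.9368; √(2b)=11.0635; u=(208.9368+(-3.648))/11.0635=18.5556, w=(208.9368−(-3.648))/11.0635=19.2150
k=1: b·v=61.2×2.933=179.4996; √(2b)=11.0635; u=(179.4996+33.264)/11.0635=19.2312, w=(179.4996−33.264)/11.0635=13.2179

0: u=18.5556 w=19.2150
1: u=19.2312 w=13.2179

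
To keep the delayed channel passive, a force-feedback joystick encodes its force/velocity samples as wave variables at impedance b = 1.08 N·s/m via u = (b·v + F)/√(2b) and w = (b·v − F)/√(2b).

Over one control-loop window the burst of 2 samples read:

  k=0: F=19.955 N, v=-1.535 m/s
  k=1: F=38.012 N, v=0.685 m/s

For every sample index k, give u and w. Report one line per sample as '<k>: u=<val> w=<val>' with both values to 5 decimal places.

k=0: b·v=1.08×(-1.535)=-1.65780; √(2b)=1.46969; u=(-1.65780+19.955)/1.46969=12.44967, w=(-1.65780−19.955)/1.46969=-14.70565
k=1: b·v=1.08×0.685=0.73980; √(2b)=1.46969; u=(0.73980+38.012)/1.46969=26.36726, w=(0.73980−38.012)/1.46969=-25.36052

0: u=12.44967 w=-14.70565
1: u=26.36726 w=-25.36052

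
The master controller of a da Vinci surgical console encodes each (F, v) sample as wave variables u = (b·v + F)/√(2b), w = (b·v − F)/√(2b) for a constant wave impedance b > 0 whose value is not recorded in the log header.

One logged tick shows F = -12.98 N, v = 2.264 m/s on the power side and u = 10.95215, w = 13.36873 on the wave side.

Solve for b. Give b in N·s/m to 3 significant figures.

u + w = 24.3209;  u + w = √(2b)·v, so √(2b) = 24.3209/2.264 = 10.7424.
b = (√(2b))²/2 = 115.4000/2 = 57.7000.
(Check via u − w = 2F/√(2b): u − w = -2.4166, 2F/√(2b) = -2.4166.)

b = 57.7 N·s/m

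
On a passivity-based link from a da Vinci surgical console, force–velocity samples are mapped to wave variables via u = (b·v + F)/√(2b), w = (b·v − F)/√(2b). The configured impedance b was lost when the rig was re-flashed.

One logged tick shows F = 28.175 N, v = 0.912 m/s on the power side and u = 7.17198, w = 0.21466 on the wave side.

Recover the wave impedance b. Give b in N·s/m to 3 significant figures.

b = 32.8 N·s/m

u + w = 7.3866;  u + w = √(2b)·v, so √(2b) = 7.3866/0.912 = 8.0994.
b = (√(2b))²/2 = 65.6001/2 = 32.8000.
(Check via u − w = 2F/√(2b): u − w = 6.9573, 2F/√(2b) = 6.9573.)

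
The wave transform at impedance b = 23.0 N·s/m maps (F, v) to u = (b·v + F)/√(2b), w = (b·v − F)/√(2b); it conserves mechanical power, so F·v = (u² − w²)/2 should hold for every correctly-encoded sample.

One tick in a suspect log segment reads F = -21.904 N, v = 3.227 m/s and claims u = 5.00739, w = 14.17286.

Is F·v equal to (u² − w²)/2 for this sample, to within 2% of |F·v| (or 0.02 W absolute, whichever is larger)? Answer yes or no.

no

F·v = (-21.904)×3.227 = -70.68421 W.
(u² − w²)/2 = (25.07395 − 200.86996)/2 = -87.89800 W.
|Δ| = 17.21379;  2% of max(1, |F·v|) = 1.41368.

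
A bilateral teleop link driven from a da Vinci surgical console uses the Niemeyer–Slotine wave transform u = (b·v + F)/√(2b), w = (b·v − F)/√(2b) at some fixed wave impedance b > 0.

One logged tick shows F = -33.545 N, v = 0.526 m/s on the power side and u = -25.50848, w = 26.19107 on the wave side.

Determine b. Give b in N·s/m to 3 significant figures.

u + w = 0.6826;  u + w = √(2b)·v, so √(2b) = 0.6826/0.526 = 1.2977.
b = (√(2b))²/2 = 1.6840/2 = 0.8420.
(Check via u − w = 2F/√(2b): u − w = -51.6996, 2F/√(2b) = -51.6992.)

b = 0.842 N·s/m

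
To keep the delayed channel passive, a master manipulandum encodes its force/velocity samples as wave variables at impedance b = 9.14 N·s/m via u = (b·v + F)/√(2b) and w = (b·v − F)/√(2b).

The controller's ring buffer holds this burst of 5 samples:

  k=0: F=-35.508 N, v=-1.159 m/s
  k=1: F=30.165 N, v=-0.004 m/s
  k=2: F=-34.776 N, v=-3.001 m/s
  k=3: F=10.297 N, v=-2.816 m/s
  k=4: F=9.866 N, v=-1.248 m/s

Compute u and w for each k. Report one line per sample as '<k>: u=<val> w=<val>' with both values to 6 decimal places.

k=0: b·v=9.14×(-1.159)=-10.593260; √(2b)=4.275512; u=(-10.593260+(-35.508))/4.275512=-10.782630, w=(-10.593260−(-35.508))/4.275512=5.827312
k=1: b·v=9.14×(-0.004)=-0.036560; √(2b)=4.275512; u=(-0.036560+30.165)/4.275512=7.046745, w=(-0.036560−30.165)/4.275512=-7.063847
k=2: b·v=9.14×(-3.001)=-27.429140; √(2b)=4.275512; u=(-27.429140+(-34.776))/4.275512=-14.549169, w=(-27.429140−(-34.776))/4.275512=1.718358
k=3: b·v=9.14×(-2.816)=-25.738240; √(2b)=4.275512; u=(-25.738240+10.297)/4.275512=-3.611554, w=(-25.738240−10.297)/4.275512=-8.428287
k=4: b·v=9.14×(-1.248)=-11.406720; √(2b)=4.275512; u=(-11.406720+9.866)/4.275512=-0.360359, w=(-11.406720−9.866)/4.275512=-4.975479

0: u=-10.782630 w=5.827312
1: u=7.046745 w=-7.063847
2: u=-14.549169 w=1.718358
3: u=-3.611554 w=-8.428287
4: u=-0.360359 w=-4.975479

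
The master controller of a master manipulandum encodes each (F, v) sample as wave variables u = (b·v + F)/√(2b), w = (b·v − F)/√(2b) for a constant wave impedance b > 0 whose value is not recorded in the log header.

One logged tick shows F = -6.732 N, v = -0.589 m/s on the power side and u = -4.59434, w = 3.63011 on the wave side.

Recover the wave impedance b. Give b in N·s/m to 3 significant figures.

u + w = -0.96423;  u + w = √(2b)·v, so √(2b) = -0.96423/(-0.589) = 1.63706.
b = (√(2b))²/2 = 2.67997/2 = 1.33999.
(Check via u − w = 2F/√(2b): u − w = -8.22445, 2F/√(2b) = -8.22449.)

b = 1.34 N·s/m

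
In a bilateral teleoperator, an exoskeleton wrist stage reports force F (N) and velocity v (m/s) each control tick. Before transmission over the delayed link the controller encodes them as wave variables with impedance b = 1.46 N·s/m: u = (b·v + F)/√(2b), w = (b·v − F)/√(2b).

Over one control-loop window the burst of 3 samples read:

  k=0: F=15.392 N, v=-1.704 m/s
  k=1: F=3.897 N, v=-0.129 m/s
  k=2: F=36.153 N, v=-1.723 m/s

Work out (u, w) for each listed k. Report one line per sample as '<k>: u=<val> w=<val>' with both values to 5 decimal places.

k=0: b·v=1.46×(-1.704)=-2.48784; √(2b)=1.70880; u=(-2.48784+15.392)/1.70880=7.55159, w=(-2.48784−15.392)/1.70880=-10.46338
k=1: b·v=1.46×(-0.129)=-0.18834; √(2b)=1.70880; u=(-0.18834+3.897)/1.70880=2.17033, w=(-0.18834−3.897)/1.70880=-2.39076
k=2: b·v=1.46×(-1.723)=-2.51558; √(2b)=1.70880; u=(-2.51558+36.153)/1.70880=19.68481, w=(-2.51558−36.153)/1.70880=-22.62907

0: u=7.55159 w=-10.46338
1: u=2.17033 w=-2.39076
2: u=19.68481 w=-22.62907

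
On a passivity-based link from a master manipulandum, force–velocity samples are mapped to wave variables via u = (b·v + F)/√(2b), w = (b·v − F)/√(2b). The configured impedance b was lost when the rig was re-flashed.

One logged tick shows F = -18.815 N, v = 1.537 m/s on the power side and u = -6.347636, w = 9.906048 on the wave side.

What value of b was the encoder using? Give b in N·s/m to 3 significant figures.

u + w = 3.558412;  u + w = √(2b)·v, so √(2b) = 3.558412/1.537 = 2.315167.
b = (√(2b))²/2 = 5.359999/2 = 2.680000.
(Check via u − w = 2F/√(2b): u − w = -16.253684, 2F/√(2b) = -16.253686.)

b = 2.68 N·s/m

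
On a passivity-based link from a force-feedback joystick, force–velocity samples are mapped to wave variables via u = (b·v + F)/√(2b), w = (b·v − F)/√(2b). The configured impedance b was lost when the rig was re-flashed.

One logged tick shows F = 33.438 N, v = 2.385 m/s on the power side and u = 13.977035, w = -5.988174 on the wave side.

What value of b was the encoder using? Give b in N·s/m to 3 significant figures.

u + w = 7.988861;  u + w = √(2b)·v, so √(2b) = 7.988861/2.385 = 3.349627.
b = (√(2b))²/2 = 11.220003/2 = 5.610001.
(Check via u − w = 2F/√(2b): u − w = 19.965209, 2F/√(2b) = 19.965207.)

b = 5.61 N·s/m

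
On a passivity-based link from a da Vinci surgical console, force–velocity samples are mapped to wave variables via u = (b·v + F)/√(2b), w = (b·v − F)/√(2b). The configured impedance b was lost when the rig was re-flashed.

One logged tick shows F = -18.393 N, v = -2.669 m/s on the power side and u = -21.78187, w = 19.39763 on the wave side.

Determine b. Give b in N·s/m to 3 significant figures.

b = 0.399 N·s/m

u + w = -2.3842;  u + w = √(2b)·v, so √(2b) = -2.3842/(-2.669) = 0.8933.
b = (√(2b))²/2 = 0.7980/2 = 0.3990.
(Check via u − w = 2F/√(2b): u − w = -41.1795, 2F/√(2b) = -41.1795.)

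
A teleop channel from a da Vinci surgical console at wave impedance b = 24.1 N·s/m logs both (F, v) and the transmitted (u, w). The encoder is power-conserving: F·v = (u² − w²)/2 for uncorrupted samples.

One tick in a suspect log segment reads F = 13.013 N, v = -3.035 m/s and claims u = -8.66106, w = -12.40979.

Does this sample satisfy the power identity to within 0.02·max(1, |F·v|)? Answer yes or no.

yes

F·v = 13.013×(-3.035) = -39.4945 W.
(u² − w²)/2 = (75.0140 − 154.0029)/2 = -39.4945 W.
|Δ| = 0.0000;  2% of max(1, |F·v|) = 0.7899.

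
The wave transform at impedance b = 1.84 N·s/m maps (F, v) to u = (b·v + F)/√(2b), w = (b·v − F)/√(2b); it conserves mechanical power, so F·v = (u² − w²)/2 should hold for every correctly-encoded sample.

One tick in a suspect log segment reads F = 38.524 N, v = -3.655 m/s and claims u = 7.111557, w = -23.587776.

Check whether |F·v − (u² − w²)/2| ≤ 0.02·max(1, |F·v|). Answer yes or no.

no

F·v = 38.524×(-3.655) = -140.805220 W.
(u² − w²)/2 = (50.574243 − 556.383177)/2 = -252.904467 W.
|Δ| = 112.099247;  2% of max(1, |F·v|) = 2.816104.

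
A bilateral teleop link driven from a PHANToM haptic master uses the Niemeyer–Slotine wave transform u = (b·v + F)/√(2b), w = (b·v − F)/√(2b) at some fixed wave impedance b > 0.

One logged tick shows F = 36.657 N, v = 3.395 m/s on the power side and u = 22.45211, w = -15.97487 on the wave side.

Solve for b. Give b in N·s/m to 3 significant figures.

u + w = 6.4772;  u + w = √(2b)·v, so √(2b) = 6.4772/3.395 = 1.9079.
b = (√(2b))²/2 = 3.6400/2 = 1.8200.
(Check via u − w = 2F/√(2b): u − w = 38.4270, 2F/√(2b) = 38.4270.)

b = 1.82 N·s/m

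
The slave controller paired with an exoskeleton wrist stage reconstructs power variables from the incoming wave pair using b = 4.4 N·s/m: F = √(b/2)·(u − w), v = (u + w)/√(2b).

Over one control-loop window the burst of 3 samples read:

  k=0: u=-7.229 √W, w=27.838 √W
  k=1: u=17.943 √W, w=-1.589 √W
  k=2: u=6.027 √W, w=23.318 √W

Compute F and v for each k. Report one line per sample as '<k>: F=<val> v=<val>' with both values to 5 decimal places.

k=0: u−w=-35.06700, u+w=20.60900; √(b/2)=1.48324, √(2b)=2.96648; F=1.48324×(-35.067)=-52.01277, v=20.60900/2.96648=6.94729
k=1: u−w=19.53200, u+w=16.35400; √(b/2)=1.48324, √(2b)=2.96648; F=1.48324×19.532=28.97064, v=16.35400/2.96648=5.51293
k=2: u−w=-17.29100, u+w=29.34500; √(b/2)=1.48324, √(2b)=2.96648; F=1.48324×(-17.291)=-25.64670, v=29.34500/2.96648=9.89220

0: F=-52.01277 v=6.94729
1: F=28.97064 v=5.51293
2: F=-25.64670 v=9.89220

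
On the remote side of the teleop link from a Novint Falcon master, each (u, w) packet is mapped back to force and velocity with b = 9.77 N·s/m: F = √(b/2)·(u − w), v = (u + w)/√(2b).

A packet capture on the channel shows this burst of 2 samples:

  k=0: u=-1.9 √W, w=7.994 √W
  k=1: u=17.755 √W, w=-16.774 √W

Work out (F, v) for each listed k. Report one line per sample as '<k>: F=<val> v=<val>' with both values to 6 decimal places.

0: F=-21.867755 v=1.378606
1: F=76.316120 v=0.221925

k=0: u−w=-9.894000, u+w=6.094000; √(b/2)=2.210204, √(2b)=4.420407; F=2.210204×(-9.894)=-21.867755, v=6.094000/4.420407=1.378606
k=1: u−w=34.529000, u+w=0.981000; √(b/2)=2.210204, √(2b)=4.420407; F=2.210204×34.529=76.316120, v=0.981000/4.420407=0.221925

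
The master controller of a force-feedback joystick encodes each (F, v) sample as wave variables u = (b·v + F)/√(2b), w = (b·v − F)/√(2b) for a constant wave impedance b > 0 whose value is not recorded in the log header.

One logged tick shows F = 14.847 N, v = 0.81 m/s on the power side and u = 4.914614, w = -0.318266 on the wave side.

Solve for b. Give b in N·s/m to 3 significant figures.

b = 16.1 N·s/m

u + w = 4.596348;  u + w = √(2b)·v, so √(2b) = 4.596348/0.81 = 5.674504.
b = (√(2b))²/2 = 32.199992/2 = 16.099996.
(Check via u − w = 2F/√(2b): u − w = 5.232880, 2F/√(2b) = 5.232881.)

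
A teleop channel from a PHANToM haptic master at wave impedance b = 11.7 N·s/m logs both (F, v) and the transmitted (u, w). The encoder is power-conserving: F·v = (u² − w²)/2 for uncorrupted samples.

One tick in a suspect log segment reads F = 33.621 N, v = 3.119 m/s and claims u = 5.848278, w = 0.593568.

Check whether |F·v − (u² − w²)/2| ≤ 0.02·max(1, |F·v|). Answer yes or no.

no

F·v = 33.621×3.119 = 104.863899 W.
(u² − w²)/2 = (34.202356 − 0.352323)/2 = 16.925016 W.
|Δ| = 87.938883;  2% of max(1, |F·v|) = 2.097278.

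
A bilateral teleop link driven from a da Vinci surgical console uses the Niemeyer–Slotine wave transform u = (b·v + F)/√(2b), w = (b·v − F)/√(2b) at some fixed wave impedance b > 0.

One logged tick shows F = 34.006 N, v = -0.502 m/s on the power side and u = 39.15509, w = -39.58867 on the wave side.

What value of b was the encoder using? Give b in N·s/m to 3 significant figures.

b = 0.373 N·s/m

u + w = -0.4336;  u + w = √(2b)·v, so √(2b) = -0.4336/(-0.502) = 0.8637.
b = (√(2b))²/2 = 0.7460/2 = 0.3730.
(Check via u − w = 2F/√(2b): u − w = 78.7438, 2F/√(2b) = 78.7445.)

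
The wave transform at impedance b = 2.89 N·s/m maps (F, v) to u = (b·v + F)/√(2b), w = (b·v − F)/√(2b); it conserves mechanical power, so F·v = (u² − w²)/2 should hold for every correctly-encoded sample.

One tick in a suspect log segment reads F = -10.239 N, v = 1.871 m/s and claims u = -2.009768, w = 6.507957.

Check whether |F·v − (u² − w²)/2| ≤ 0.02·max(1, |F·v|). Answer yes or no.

F·v = (-10.239)×1.871 = -19.157169 W.
(u² − w²)/2 = (4.039167 − 42.353504)/2 = -19.157168 W.
|Δ| = 0.000001;  2% of max(1, |F·v|) = 0.383143.

yes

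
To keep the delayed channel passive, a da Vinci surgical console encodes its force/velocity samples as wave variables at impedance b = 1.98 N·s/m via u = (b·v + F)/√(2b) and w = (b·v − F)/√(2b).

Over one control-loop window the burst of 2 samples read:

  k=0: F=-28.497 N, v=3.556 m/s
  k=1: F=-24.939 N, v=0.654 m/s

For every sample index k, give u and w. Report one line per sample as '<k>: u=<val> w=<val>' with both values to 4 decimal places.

k=0: b·v=1.98×3.556=7.0409; √(2b)=1.9900; u=(7.0409+(-28.497))/1.9900=-10.7821, w=(7.0409−(-28.497))/1.9900=17.8585
k=1: b·v=1.98×0.654=1.2949; √(2b)=1.9900; u=(1.2949+(-24.939))/1.9900=-11.8816, w=(1.2949−(-24.939))/1.9900=13.1830

0: u=-10.7821 w=17.8585
1: u=-11.8816 w=13.1830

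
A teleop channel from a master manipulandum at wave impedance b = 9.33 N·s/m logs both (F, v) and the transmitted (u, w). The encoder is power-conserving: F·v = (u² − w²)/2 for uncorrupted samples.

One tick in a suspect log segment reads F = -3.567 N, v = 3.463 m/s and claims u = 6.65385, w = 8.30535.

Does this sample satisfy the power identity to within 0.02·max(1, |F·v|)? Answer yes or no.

F·v = (-3.567)×3.463 = -12.3525 W.
(u² − w²)/2 = (44.2737 − 68.9788)/2 = -12.3526 W.
|Δ| = 0.0000;  2% of max(1, |F·v|) = 0.2471.

yes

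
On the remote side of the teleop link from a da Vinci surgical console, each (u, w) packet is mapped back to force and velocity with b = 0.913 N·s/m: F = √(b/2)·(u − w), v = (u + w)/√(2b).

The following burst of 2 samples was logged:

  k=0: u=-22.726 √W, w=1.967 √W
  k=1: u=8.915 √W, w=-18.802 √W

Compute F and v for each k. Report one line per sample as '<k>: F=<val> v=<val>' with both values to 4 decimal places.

0: F=-16.6838 v=-15.3623
1: F=18.7269 v=-7.3167

k=0: u−w=-24.6930, u+w=-20.7590; √(b/2)=0.6756, √(2b)=1.3513; F=0.6756×(-24.693)=-16.6838, v=-20.7590/1.3513=-15.3623
k=1: u−w=27.7170, u+w=-9.8870; √(b/2)=0.6756, √(2b)=1.3513; F=0.6756×27.717=18.7269, v=-9.8870/1.3513=-7.3167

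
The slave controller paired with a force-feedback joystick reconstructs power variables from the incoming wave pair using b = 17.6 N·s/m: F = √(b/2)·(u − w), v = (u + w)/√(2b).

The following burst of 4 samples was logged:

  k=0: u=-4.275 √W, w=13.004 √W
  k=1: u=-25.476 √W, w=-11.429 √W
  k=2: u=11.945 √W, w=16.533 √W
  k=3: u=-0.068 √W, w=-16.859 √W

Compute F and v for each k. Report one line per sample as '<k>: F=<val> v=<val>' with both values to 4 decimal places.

0: F=-51.2578 v=1.4713
1: F=-41.6701 v=-6.2203
2: F=-13.6102 v=4.8000
3: F=49.8102 v=-2.8530

k=0: u−w=-17.2790, u+w=8.7290; √(b/2)=2.9665, √(2b)=5.9330; F=2.9665×(-17.279)=-51.2578, v=8.7290/5.9330=1.4713
k=1: u−w=-14.0470, u+w=-36.9050; √(b/2)=2.9665, √(2b)=5.9330; F=2.9665×(-14.047)=-41.6701, v=-36.9050/5.9330=-6.2203
k=2: u−w=-4.5880, u+w=28.4780; √(b/2)=2.9665, √(2b)=5.9330; F=2.9665×(-4.588)=-13.6102, v=28.4780/5.9330=4.8000
k=3: u−w=16.7910, u+w=-16.9270; √(b/2)=2.9665, √(2b)=5.9330; F=2.9665×16.791=49.8102, v=-16.9270/5.9330=-2.8530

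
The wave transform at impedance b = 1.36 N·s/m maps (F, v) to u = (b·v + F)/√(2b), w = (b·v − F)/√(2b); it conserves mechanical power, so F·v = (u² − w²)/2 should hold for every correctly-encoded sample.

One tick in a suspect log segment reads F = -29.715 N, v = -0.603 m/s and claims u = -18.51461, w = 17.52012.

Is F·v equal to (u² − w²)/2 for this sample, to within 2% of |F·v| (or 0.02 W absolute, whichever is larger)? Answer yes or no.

F·v = (-29.715)×(-0.603) = 17.91814 W.
(u² − w²)/2 = (342.79078 − 306.95460)/2 = 17.91809 W.
|Δ| = 0.00006;  2% of max(1, |F·v|) = 0.35836.

yes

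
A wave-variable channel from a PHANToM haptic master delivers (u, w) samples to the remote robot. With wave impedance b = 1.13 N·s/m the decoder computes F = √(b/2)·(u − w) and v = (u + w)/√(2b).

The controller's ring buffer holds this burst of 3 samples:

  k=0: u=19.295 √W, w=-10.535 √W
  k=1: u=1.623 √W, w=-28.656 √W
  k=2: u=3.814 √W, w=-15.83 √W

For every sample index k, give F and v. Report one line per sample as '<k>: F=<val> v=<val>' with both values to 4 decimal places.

k=0: u−w=29.8300, u+w=8.7600; √(b/2)=0.7517, √(2b)=1.5033; F=0.7517×29.83=22.4222, v=8.7600/1.5033=5.8271
k=1: u−w=30.2790, u+w=-27.0330; √(b/2)=0.7517, √(2b)=1.5033; F=0.7517×30.279=22.7597, v=-27.0330/1.5033=-17.9821
k=2: u−w=19.6440, u+w=-12.0160; √(b/2)=0.7517, √(2b)=1.5033; F=0.7517×19.644=14.7657, v=-12.0160/1.5033=-7.9929

0: F=22.4222 v=5.8271
1: F=22.7597 v=-17.9821
2: F=14.7657 v=-7.9929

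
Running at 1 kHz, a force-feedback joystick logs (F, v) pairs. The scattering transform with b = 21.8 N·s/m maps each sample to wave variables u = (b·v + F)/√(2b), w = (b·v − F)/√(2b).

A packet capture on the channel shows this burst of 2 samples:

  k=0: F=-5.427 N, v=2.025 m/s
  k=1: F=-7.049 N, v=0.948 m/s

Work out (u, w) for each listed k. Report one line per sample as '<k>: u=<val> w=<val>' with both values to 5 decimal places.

k=0: b·v=21.8×2.025=44.14500; √(2b)=6.60303; u=(44.14500+(-5.427))/6.60303=5.86367, w=(44.14500−(-5.427))/6.60303=7.50746
k=1: b·v=21.8×0.948=20.66640; √(2b)=6.60303; u=(20.66640+(-7.049))/6.60303=2.06230, w=(20.66640−(-7.049))/6.60303=4.19738

0: u=5.86367 w=7.50746
1: u=2.06230 w=4.19738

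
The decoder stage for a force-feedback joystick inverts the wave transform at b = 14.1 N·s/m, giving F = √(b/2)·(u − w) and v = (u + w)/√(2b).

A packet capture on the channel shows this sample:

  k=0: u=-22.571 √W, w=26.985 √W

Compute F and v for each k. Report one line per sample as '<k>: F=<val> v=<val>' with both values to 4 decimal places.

k=0: u−w=-49.5560, u+w=4.4140; √(b/2)=2.6552, √(2b)=5.3104; F=2.6552×(-49.556)=-131.5803, v=4.4140/5.3104=0.8312

0: F=-131.5803 v=0.8312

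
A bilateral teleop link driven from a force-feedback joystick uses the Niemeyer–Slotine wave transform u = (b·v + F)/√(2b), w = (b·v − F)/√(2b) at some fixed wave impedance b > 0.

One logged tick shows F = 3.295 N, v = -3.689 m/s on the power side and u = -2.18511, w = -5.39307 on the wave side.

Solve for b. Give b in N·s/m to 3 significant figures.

u + w = -7.5782;  u + w = √(2b)·v, so √(2b) = -7.5782/(-3.689) = 2.0543.
b = (√(2b))²/2 = 4.2200/2 = 2.1100.
(Check via u − w = 2F/√(2b): u − w = 3.2080, 2F/√(2b) = 3.2080.)

b = 2.11 N·s/m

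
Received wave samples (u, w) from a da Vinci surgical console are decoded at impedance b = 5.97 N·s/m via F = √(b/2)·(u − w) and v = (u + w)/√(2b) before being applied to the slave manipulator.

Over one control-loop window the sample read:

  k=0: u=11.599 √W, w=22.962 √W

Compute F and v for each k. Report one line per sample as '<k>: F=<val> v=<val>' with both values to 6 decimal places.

k=0: u−w=-11.363000, u+w=34.561000; √(b/2)=1.727715, √(2b)=3.455431; F=1.727715×(-11.363)=-19.632028, v=34.561000/3.455431=10.001938

0: F=-19.632028 v=10.001938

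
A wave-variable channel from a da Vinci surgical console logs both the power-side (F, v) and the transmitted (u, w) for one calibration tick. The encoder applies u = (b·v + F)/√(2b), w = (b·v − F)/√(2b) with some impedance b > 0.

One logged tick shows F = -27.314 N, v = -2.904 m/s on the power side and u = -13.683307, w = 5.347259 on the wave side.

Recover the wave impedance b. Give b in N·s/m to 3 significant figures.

b = 4.12 N·s/m

u + w = -8.336048;  u + w = √(2b)·v, so √(2b) = -8.336048/(-2.904) = 2.870540.
b = (√(2b))²/2 = 8.240000/2 = 4.120000.
(Check via u − w = 2F/√(2b): u − w = -19.030566, 2F/√(2b) = -19.030566.)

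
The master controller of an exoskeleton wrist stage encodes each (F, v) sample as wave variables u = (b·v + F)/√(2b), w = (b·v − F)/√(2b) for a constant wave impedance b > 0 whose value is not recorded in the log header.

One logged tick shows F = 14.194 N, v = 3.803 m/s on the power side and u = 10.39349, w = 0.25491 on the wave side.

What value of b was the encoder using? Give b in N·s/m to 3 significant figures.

u + w = 10.64840;  u + w = √(2b)·v, so √(2b) = 10.64840/3.803 = 2.80000.
b = (√(2b))²/2 = 7.84000/2 = 3.92000.
(Check via u − w = 2F/√(2b): u − w = 10.13858, 2F/√(2b) = 10.13857.)

b = 3.92 N·s/m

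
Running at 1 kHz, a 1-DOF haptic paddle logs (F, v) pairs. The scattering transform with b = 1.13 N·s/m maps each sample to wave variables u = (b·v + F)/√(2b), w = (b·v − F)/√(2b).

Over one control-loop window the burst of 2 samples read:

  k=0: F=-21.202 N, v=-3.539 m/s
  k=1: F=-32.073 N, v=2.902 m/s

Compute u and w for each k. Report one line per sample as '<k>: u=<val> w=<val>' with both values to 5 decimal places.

0: u=-16.76350 w=11.44322
1: u=-19.15331 w=23.51597

k=0: b·v=1.13×(-3.539)=-3.99907; √(2b)=1.50333; u=(-3.99907+(-21.202))/1.50333=-16.76350, w=(-3.99907−(-21.202))/1.50333=11.44322
k=1: b·v=1.13×2.902=3.27926; √(2b)=1.50333; u=(3.27926+(-32.073))/1.50333=-19.15331, w=(3.27926−(-32.073))/1.50333=23.51597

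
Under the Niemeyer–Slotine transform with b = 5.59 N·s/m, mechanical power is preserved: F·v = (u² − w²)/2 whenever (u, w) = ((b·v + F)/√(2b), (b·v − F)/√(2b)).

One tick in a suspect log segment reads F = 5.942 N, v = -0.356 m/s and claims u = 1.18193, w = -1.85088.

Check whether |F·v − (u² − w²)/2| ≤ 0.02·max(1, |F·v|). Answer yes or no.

no

F·v = 5.942×(-0.356) = -2.11535 W.
(u² − w²)/2 = (1.39696 − 3.42576)/2 = -1.01440 W.
|Δ| = 1.10095;  2% of max(1, |F·v|) = 0.04231.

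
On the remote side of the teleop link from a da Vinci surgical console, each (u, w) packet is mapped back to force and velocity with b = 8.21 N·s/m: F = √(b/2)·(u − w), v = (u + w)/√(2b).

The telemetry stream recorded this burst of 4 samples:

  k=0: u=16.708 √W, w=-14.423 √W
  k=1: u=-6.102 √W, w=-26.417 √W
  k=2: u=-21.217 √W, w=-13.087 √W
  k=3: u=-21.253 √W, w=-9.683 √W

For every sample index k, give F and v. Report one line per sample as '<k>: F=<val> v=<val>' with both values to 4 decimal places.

k=0: u−w=31.1310, u+w=2.2850; √(b/2)=2.0261, √(2b)=4.0522; F=2.0261×31.131=63.0739, v=2.2850/4.0522=0.5639
k=1: u−w=20.3150, u+w=-32.5190; √(b/2)=2.0261, √(2b)=4.0522; F=2.0261×20.315=41.1598, v=-32.5190/4.0522=-8.0251
k=2: u−w=-8.1300, u+w=-34.3040; √(b/2)=2.0261, √(2b)=4.0522; F=2.0261×(-8.13)=-16.4720, v=-34.3040/4.0522=-8.4656
k=3: u−w=-11.5700, u+w=-30.9360; √(b/2)=2.0261, √(2b)=4.0522; F=2.0261×(-11.57)=-23.4417, v=-30.9360/4.0522=-7.6344

0: F=63.0739 v=0.5639
1: F=41.1598 v=-8.0251
2: F=-16.4720 v=-8.4656
3: F=-23.4417 v=-7.6344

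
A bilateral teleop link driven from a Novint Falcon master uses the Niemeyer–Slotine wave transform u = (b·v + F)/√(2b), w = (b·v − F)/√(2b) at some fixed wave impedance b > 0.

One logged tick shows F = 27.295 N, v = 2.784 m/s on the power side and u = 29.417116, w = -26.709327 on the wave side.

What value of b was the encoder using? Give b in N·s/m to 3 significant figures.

b = 0.473 N·s/m

u + w = 2.707789;  u + w = √(2b)·v, so √(2b) = 2.707789/2.784 = 0.972625.
b = (√(2b))²/2 = 0.946000/2 = 0.473000.
(Check via u − w = 2F/√(2b): u − w = 56.126443, 2F/√(2b) = 56.126441.)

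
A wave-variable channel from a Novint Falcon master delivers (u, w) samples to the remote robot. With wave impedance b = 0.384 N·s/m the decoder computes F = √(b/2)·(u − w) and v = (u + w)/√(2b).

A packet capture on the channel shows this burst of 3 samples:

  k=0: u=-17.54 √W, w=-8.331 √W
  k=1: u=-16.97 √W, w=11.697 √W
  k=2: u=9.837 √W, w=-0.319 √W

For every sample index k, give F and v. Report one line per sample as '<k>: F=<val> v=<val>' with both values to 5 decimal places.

k=0: u−w=-9.20900, u+w=-25.87100; √(b/2)=0.43818, √(2b)=0.87636; F=0.43818×(-9.209)=-4.03518, v=-25.87100/0.87636=-29.52110
k=1: u−w=-28.66700, u+w=-5.27300; √(b/2)=0.43818, √(2b)=0.87636; F=0.43818×(-28.667)=-12.56125, v=-5.27300/0.87636=-6.01696
k=2: u−w=10.15600, u+w=9.51800; √(b/2)=0.43818, √(2b)=0.87636; F=0.43818×10.156=4.45014, v=9.51800/0.87636=10.86088

0: F=-4.03518 v=-29.52110
1: F=-12.56125 v=-6.01696
2: F=4.45014 v=10.86088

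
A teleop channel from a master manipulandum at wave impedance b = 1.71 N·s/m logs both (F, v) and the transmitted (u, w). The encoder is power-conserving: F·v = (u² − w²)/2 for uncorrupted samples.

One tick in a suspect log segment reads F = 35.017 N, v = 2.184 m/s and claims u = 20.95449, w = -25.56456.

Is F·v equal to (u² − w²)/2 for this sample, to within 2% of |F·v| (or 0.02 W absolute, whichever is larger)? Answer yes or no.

F·v = 35.017×2.184 = 76.4771 W.
(u² − w²)/2 = (439.0907 − 653.5467)/2 = -107.2280 W.
|Δ| = 183.7052;  2% of max(1, |F·v|) = 1.5295.

no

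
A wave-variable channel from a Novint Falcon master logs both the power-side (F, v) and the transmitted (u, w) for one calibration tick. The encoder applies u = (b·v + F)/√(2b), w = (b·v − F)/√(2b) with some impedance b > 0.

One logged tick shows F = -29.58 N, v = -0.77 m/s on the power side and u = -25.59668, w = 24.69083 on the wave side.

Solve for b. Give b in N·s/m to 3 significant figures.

b = 0.692 N·s/m

u + w = -0.9059;  u + w = √(2b)·v, so √(2b) = -0.9059/(-0.77) = 1.1764.
b = (√(2b))²/2 = 1.3840/2 = 0.6920.
(Check via u − w = 2F/√(2b): u − w = -50.2875, 2F/√(2b) = -50.2878.)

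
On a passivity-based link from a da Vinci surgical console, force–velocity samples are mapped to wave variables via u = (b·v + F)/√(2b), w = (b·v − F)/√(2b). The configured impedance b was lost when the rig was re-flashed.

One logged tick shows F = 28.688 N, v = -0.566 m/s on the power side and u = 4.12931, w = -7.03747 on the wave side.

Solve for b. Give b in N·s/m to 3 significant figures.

u + w = -2.90816;  u + w = √(2b)·v, so √(2b) = -2.90816/(-0.566) = 5.13809.
b = (√(2b))²/2 = 26.39999/2 = 13.19999.
(Check via u − w = 2F/√(2b): u − w = 11.16678, 2F/√(2b) = 11.16679.)

b = 13.2 N·s/m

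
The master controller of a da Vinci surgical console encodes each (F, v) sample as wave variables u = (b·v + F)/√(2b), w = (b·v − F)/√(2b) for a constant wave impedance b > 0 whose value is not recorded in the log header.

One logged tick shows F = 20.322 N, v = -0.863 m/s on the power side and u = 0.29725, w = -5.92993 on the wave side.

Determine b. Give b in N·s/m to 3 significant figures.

u + w = -5.63268;  u + w = √(2b)·v, so √(2b) = -5.63268/(-0.863) = 6.52686.
b = (√(2b))²/2 = 42.59990/2 = 21.29995.
(Check via u − w = 2F/√(2b): u − w = 6.22718, 2F/√(2b) = 6.22719.)

b = 21.3 N·s/m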